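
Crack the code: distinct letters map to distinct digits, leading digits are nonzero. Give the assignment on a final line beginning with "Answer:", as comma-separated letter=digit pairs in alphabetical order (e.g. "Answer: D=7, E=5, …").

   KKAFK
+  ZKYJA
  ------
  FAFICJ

Step 1. [col 1: K + A ≡ J (mod 10)] no forcing yet in column 1 (carry-in 0); A=4 is free and consistent — try it ⇒ A=4.
Step 2. [col 1: K + A ≡ J (mod 10)] column 1 (K + A ≡ J (mod 10), carry-in 0) doesn't pin K yet; pick K=5 and continue, so K=5.
Step 3. [F] adding two 5-digit numbers gives at most 5+1 digits, and here it does — F is that final carry and must be 1, so F=1.
Step 4. [col 1: K + A ≡ J (mod 10)] from column 1 (K=5, A=4, carry-in 0, digits 1,4,5 already taken and all letters distinct): J must equal 9, so J=9.
Step 5. [col 2: F + J ≡ C (mod 10)] column 2: given F=1, J=9, carry-in 0, and digits 1,4,5,9 already taken and all letters distinct, F+J≡C (mod 10) forces C=0 ⇒ C=0.
Step 6. [col 3: A + Y ≡ I (mod 10)] I=2 is one option consistent with column 3 (A + Y ≡ I (mod 10), carry-in 1) — take it, so I=2.
Step 7. [col 3: A + Y ≡ I (mod 10)] column 3: given A=4, I=2, carry-in 1, and digits 0,1,2,4,5,9 already taken and all letters distinct, A+Y≡I (mod 10) forces Y=7, so Y=7.
Step 8. [col 5: K + Z ≡ A (mod 10)] column 5 reads K+Z+carry(1)=A with K=5, A=4; with digits 0,1,2,4,5,7,9 already taken and all letters distinct, the only value for Z is 8, so Z=8.

Answer: A=4, C=0, F=1, I=2, J=9, K=5, Y=7, Z=8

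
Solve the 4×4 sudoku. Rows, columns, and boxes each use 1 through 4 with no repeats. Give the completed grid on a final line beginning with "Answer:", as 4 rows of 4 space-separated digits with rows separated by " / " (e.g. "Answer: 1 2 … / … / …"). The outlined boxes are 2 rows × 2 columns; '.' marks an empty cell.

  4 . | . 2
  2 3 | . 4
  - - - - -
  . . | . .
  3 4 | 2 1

Step 1. [r1c2∈{1}] nothing but 1 survives at r1c2, so r1c2=1.
Step 2. [r3c3∈{3,4}] in row 3, 4 fits only at r3c3 ⇒ r3c3=4.
Step 3. [r3c1∈{1}] r3c1's peers cover all but 1, so r3c1=1.
Step 4. [r3c2∈{2}] nothing but 2 survives at r3c2 ⇒ r3c2=2.
Step 5. [r2c3∈{1}] nothing but 1 survives at r2c3 ⇒ r2c3=1.
Step 6. [r3c4∈{3}] nothing but 3 survives at r3c4 ⇒ r3c4=3.
Step 7. [r1c3∈{3}] r1c3 has the single candidate 3 ⇒ r1c3=3.

Answer: 4 1 3 2 / 2 3 1 4 / 1 2 4 3 / 3 4 2 1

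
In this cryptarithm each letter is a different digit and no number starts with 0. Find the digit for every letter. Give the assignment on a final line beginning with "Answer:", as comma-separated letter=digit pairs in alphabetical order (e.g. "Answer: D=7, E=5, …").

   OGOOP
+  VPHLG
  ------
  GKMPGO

Step 1. [col 1: P + G ≡ O (mod 10)] several values work for P in column 1 (P + G ≡ O (mod 10), carry-in 0); try P=3 ⇒ P=3.
Step 2. [col 1: P + G ≡ O (mod 10)] column 1 (P + G ≡ O (mod 10), carry-in 0) doesn't pin O yet; pick O=4 and continue ⇒ O=4.
Step 3. [col 1: P + G ≡ O (mod 10)] in column 1 we have P+G≡O with carry-in 0; given P=3, O=4 and digits 3,4 already taken and all letters distinct, that pins G to 1. So G=1.
Step 4. [col 2: O + L ≡ G (mod 10)] column 2: given O=4, G=1, carry-in 0, and digits 1,3,4 already taken and all letters distinct, O+L≡G (mod 10) forces L=7. So L=7.
Step 5. [col 3: O + H ≡ P (mod 10)] column 3: given O=4, P=3, carry-in 1, and digits 1,3,4,7 already taken and all letters distinct, O+H≡P (mod 10) forces H=8, so H=8.
Step 6. [col 4: G + P ≡ M (mod 10)] column 4: given G=1, P=3, carry-in 1, and digits 1,3,4,7,8 already taken and all letters distinct, G+P≡M (mod 10) forces M=5. So M=5.
Step 7. [col 5: O + V ≡ K (mod 10)] column 5 (O + V ≡ K (mod 10), carry-in 0) doesn't pin K yet; pick K=0 and continue, so K=0.
Step 8. [col 5: O + V ≡ K (mod 10)] in column 5 we have O+V≡K with carry-in 0; given O=4, K=0 and digits 0,1,3,4,5,7,8 already taken and all letters distinct, that pins V to 6, so V=6.

Answer: G=1, H=8, K=0, L=7, M=5, O=4, P=3, V=6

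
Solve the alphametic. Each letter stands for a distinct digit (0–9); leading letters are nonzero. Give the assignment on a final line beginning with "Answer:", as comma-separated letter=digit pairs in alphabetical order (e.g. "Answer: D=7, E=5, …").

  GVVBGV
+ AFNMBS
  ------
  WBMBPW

Step 1. [col 1: V + S ≡ W (mod 10)] column 1 (V + S ≡ W (mod 10), carry-in 0) doesn't pin V yet; pick V=7 and continue, so V=7.
Step 2. [col 1: V + S ≡ W (mod 10)] no forcing yet in column 1 (carry-in 0); S=1 is free and consistent — try it ⇒ S=1.
Step 3. [col 1: V + S ≡ W (mod 10)] column 1: given V=7, S=1, carry-in 0, and digits 1,7 already taken and all letters distinct, V+S≡W (mod 10) forces W=8 ⇒ W=8.
Step 4. [col 2: G + B ≡ P (mod 10)] several values work for P in column 2 (G + B ≡ P (mod 10), carry-in 0); try P=9 ⇒ P=9.
Step 5. [col 2: G + B ≡ P (mod 10)] several values work for G in column 2 (G + B ≡ P (mod 10), carry-in 0); try G=5. So G=5.
Step 6. [col 2: G + B ≡ P (mod 10)] column 2: given G=5, P=9, carry-in 0, and digits 1,5,7,8,9 already taken and all letters distinct, G+B≡P (mod 10) forces B=4, so B=4.
Step 7. [col 3: B + M ≡ B (mod 10)] from column 3 (B=4, carry-in 0, digits 1,4,5,7,8,9 already taken and all letters distinct): M must equal 0, so M=0.
Step 8. [col 4: V + N ≡ M (mod 10)] column 4 reads V+N+carry(0)=M with V=7, M=0; with digits 0,1,4,5,7,8,9 already taken and all letters distinct, the only value for N is 3, so N=3.
Step 9. [col 5: V + F ≡ B (mod 10)] in column 5 we have V+F≡B with carry-in 1; given V=7, B=4 and digits 0,1,3,4,5,7,8,9 already taken and all letters distinct, that pins F to 6. So F=6.
Step 10. [col 6: G + A ≡ W (mod 10)] column 6: given G=5, W=8, carry-in 1, and digits 0,1,3,4,5,6,7,8,9 already taken and all letters distinct, G+A≡W (mod 10) forces A=2. So A=2.

Answer: A=2, B=4, F=6, G=5, M=0, N=3, P=9, S=1, V=7, W=8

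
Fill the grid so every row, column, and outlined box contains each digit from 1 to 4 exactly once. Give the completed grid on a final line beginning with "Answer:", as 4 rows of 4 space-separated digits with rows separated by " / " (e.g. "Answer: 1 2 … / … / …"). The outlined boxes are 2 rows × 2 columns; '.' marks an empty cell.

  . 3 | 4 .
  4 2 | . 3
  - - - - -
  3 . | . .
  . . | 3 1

Step 1. [r3c4∈{2,4}] 4 has one home in col 4: r3c4 ⇒ r3c4=4.
Step 2. [r3c3∈{2}] r3c3 has the single candidate 2. So r3c3=2.
Step 3. [r1c1∈{1}] nothing but 1 survives at r1c1 ⇒ r1c1=1.
Step 4. [r1c4∈{2}] r1c4 has the single candidate 2. So r1c4=2.
Step 5. [r4c1∈{2}] r4c1's peers cover all but 2 ⇒ r4c1=2.
Step 6. [r4c2∈{4}] only 4 remains possible at r4c2. So r4c2=4.
Step 7. [r3c2∈{1}] r3c2 is down to just 1, so r3c2=1.
Step 8. [r2c3∈{1}] only 1 remains possible at r2c3, so r2c3=1.

Answer: 1 3 4 2 / 4 2 1 3 / 3 1 2 4 / 2 4 3 1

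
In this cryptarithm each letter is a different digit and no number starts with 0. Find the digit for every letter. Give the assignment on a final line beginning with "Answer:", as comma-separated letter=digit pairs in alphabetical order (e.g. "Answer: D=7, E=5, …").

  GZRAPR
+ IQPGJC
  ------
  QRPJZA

Step 1. [col 1: R + C ≡ A (mod 10)] A=6 is one option consistent with column 1 (R + C ≡ A (mod 10), carry-in 0) — take it. So A=6.
Step 2. [col 1: R + C ≡ A (mod 10)] column 1 (R + C ≡ A (mod 10), carry-in 0) doesn't pin R yet; pick R=9 and continue ⇒ R=9.
Step 3. [col 1: R + C ≡ A (mod 10)] in column 1 we have R+C≡A with carry-in 0; given R=9, A=6 and digits 6,9 already taken and all letters distinct, that pins C to 7 ⇒ C=7.
Step 4. [col 2: P + J ≡ Z (mod 10)] no forcing yet in column 2 (carry-in 1); P=2 is free and consistent — try it. So P=2.
Step 5. [col 2: P + J ≡ Z (mod 10)] several values work for J in column 2 (P + J ≡ Z (mod 10), carry-in 1); try J=0, so J=0.
Step 6. [col 2: P + J ≡ Z (mod 10)] column 2 reads P+J+carry(1)=Z with P=2, J=0; with digits 0,2,6,7,9 already taken and all letters distinct, the only value for Z is 3 ⇒ Z=3.
Step 7. [col 3: A + G ≡ J (mod 10)] column 3 reads A+G+carry(0)=J with A=6, J=0; with digits 0,2,3,6,7,9 already taken and all letters distinct, the only value for G is 4, so G=4.
Step 8. [col 5: Z + Q ≡ R (mod 10)] column 5: given Z=3, R=9, carry-in 1, and digits 0,2,3,4,6,7,9 already taken and all letters distinct, Z+Q≡R (mod 10) forces Q=5, so Q=5.
Step 9. [col 6: G + I ≡ Q (mod 10)] in column 6 we have G+I≡Q with carry-in 0; given G=4, Q=5 and digits 0,2,3,4,5,6,7,9 already taken and all letters distinct, that pins I to 1, so I=1.

Answer: A=6, C=7, G=4, I=1, J=0, P=2, Q=5, R=9, Z=3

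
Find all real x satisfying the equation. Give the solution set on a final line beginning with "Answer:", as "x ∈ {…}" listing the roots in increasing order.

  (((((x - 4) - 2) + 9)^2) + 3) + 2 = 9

Step 1. [(((((x - 4) - 2) + 9)^2) + 3) + 2 = 9] subtract 2: x sits inside (… + 2). So sub: ((((x - 4) - 2) + 9)^2) + 3 = 7.
Step 2. [((((x - 4) - 2) + 9)^2) + 3 = 7] +3 is outermost — subtract 3 both sides ⇒ sub: (((x - 4) - 2) + 9)^2 = 4.
Step 3. [(((x - 4) - 2) + 9)^2 = 4] 4 ≥ 0, LHS is (·)² — take ±√ ⇒ sqrt: ((x - 4) - 2) + 9 = 2 or -2.
Step 4. [((x - 4) - 2) + 9 = 2 or -2] subtract 9: x sits inside (… + 9) ⇒ sub: (x - 4) - 2 = -7 or -11.
Step 5. [(x - 4) - 2 = -7 or -11] the outer -2 inverts by adding 2 ⇒ sub: x - 4 = -5 or -9.
Step 6. [x - 4 = -5 or -9] peel the -4: add 4 from each side ⇒ sub: x = -1 or -5.

Answer: x ∈ {-5, -1}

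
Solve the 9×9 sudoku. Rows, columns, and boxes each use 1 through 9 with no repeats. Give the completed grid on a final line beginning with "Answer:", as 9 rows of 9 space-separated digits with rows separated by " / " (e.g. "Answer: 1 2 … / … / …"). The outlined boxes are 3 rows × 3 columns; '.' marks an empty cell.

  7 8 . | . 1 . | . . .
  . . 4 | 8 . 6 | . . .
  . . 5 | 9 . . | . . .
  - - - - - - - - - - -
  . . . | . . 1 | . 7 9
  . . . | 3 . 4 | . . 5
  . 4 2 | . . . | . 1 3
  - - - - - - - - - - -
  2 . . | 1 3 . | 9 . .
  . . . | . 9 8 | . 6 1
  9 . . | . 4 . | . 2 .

Step 1. [r5c8∈{8}] r5c8 is down to just 8 ⇒ r5c8=8.
Step 2. [r6c7∈{6}] only 6 remains possible at r6c7, so r6c7=6.
Step 3. [r1c4∈{2,4,5}] across col 4, 4 lands solely at r1c4 ⇒ r1c4=4.
Step 4. [r5c7∈{2}] r5c7's peers cover all but 2, so r5c7=2.
Step 5. [r9c4∈{5,6,7}] box 8 places 6 nowhere but r9c4. So r9c4=6.
Step 6. [r8c4∈{2,5,7}] 2 has one home in row 8: r8c4. So r8c4=2.
Step 7. [r4c4∈{5}] r4c4's peers cover all but 5 ⇒ r4c4=5.
Step 8. [r2c5∈{2,5,7}] 5 has one home in col 5: r2c5. So r2c5=5.
Step 9. [r8c1∈{3,4,5}] 4 has one home in col 1: r8c1, so r8c1=4.
Step 10. [r6c4∈{7}] r6c4's peers cover all but 7, so r6c4=7.
Step 11. [r5c5∈{6}] r5c5 has the single candidate 6, so r5c5=6.
Step 12. [r5c1∈{1}] r5c1 has the single candidate 1 ⇒ r5c1=1.
Step 13. [r2c1∈{3}] only 3 remains possible at r2c1 ⇒ r2c1=3.
Step 14. [r3c1∈{6}] r3c1's peers cover all but 6, so r3c1=6.
Step 15. [r9c3∈{1,3,7,8}] r9c3 is the only open cell in col 3 admitting 1, so r9c3=1.
Step 16. [r7c3∈{6,7,8}] r7c3 is the only open cell in box 7 admitting 8 ⇒ r7c3=8.
Step 17. [r3c5∈{2,7}] across col 5, 7 lands solely at r3c5 ⇒ r3c5=7.
Step 18. [r7c2∈{5,6,7}] row 7 places 6 nowhere but r7c2. So r7c2=6.
Step 19. [r4c2∈{3}] nothing but 3 survives at r4c2. So r4c2=3.
Step 20. [r9c7∈{3,5,7,8}] in row 9, 3 fits only at r9c7 ⇒ r9c7=3.
Step 21. [r1c3∈{9}] nothing but 9 survives at r1c3. So r1c3=9.
Step 22. [r3c7∈{1,4,8}] col 7 places 8 nowhere but r3c7. So r3c7=8.
Step 23. [r1c7∈{5}] nothing but 5 survives at r1c7. So r1c7=5.
Step 24. [r8c7∈{7}] only 7 remains possible at r8c7, so r8c7=7.
Step 25. [r9c2∈{5,7}] across box 7, 7 lands solely at r9c2 ⇒ r9c2=7.
Step 26. [r7c8∈{4,5}] across col 8, 5 lands solely at r7c8 ⇒ r7c8=5.
Step 27. [r3c2∈{1,2}] r3c2 is the only open cell in row 3 admitting 1. So r3c2=1.
Step 28. [r1c8∈{3}] r1c8 has the single candidate 3, so r1c8=3.
Step 29. [r1c6∈{2}] r1c6 is down to just 2. So r1c6=2.
Step 30. [r4c1∈{8}] only 8 remains possible at r4c1. So r4c1=8.
Step 31. [r3c9∈{2,4}] in row 3, 2 fits only at r3c9 ⇒ r3c9=2.
Step 32. [r2c8∈{9}] nothing but 9 survives at r2c8 ⇒ r2c8=9.
Step 33. [r7c9∈{4}] nothing but 4 survives at r7c9. So r7c9=4.
Step 34. [r2c7∈{1}] only 1 remains possible at r2c7, so r2c7=1.
Step 35. [r2c9∈{7}] r2c9's peers cover all but 7 ⇒ r2c9=7.
Step 36. [r6c6∈{9}] only 9 remains possible at r6c6. So r6c6=9.
Step 37. [r8c3∈{3}] nothing but 3 survives at r8c3, so r8c3=3.
Step 38. [r4c7∈{4}] only 4 remains possible at r4c7, so r4c7=4.
Step 39. [r1c9∈{6}] only 6 remains possible at r1c9 ⇒ r1c9=6.
Step 40. [r6c5∈{8}] r6c5 has the single candidate 8. So r6c5=8.
Step 41. [r2c2∈{2}] r2c2 has the single candidate 2 ⇒ r2c2=2.
Step 42. [r4c3∈{6}] r4c3's peers cover all but 6, so r4c3=6.
Step 43. [r9c6∈{5}] r9c6 is down to just 5 ⇒ r9c6=5.
Step 44. [r4c5∈{2}] only 2 remains possible at r4c5, so r4c5=2.
Step 45. [r8c2∈{5}] r8c2 is down to just 5 ⇒ r8c2=5.
Step 46. [r3c8∈{4}] r3c8 has the single candidate 4. So r3c8=4.
Step 47. [r6c1∈{5}] nothing but 5 survives at r6c1 ⇒ r6c1=5.
Step 48. [r5c3∈{7}] r5c3 has the single candidate 7, so r5c3=7.
Step 49. [r9c9∈{8}] r9c9 is down to just 8 ⇒ r9c9=8.
Step 50. [r7c6∈{7}] r7c6's peers cover all but 7, so r7c6=7.
Step 51. [r5c2∈{9}] r5c2 is down to just 9 ⇒ r5c2=9.
Step 52. [r3c6∈{3}] only 3 remains possible at r3c6 ⇒ r3c6=3.

Answer: 7 8 9 4 1 2 5 3 6 / 3 2 4 8 5 6 1 9 7 / 6 1 5 9 7 3 8 4 2 / 8 3 6 5 2 1 4 7 9 / 1 9 7 3 6 4 2 8 5 / 5 4 2 7 8 9 6 1 3 / 2 6 8 1 3 7 9 5 4 / 4 5 3 2 9 8 7 6 1 / 9 7 1 6 4 5 3 2 8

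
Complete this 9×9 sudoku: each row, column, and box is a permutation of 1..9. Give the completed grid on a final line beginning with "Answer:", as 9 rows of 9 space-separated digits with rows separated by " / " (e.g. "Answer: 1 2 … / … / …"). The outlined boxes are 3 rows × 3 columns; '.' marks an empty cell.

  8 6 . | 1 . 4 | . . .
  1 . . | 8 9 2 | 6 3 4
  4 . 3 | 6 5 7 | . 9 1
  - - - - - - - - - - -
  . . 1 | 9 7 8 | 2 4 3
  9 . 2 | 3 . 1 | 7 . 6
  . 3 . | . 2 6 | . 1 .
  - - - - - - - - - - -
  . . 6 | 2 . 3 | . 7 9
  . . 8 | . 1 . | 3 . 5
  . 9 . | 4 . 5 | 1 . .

Step 1. [r9c3∈{7}] r9c3 has the single candidate 7 ⇒ r9c3=7.
Step 2. [r4c2∈{5}] r4c2 is down to just 5, so r4c2=5.
Step 3. [r5c8∈{5,8}] r5c8 is the only open cell in row 5 admitting 5 ⇒ r5c8=5.
Step 4. [r9c8∈{2,6,8}] 8 has one home in col 8: r9c8 ⇒ r9c8=8.
Step 5. [r9c9∈{2}] nothing but 2 survives at r9c9, so r9c9=2.
Step 6. [r8c2∈{2,4}] in row 8, 4 fits only at r8c2, so r8c2=4.
Step 7. [r2c3∈{5}] only 5 remains possible at r2c3 ⇒ r2c3=5.
Step 8. [r6c7∈{8,9}] r6c7 is the only open cell in row 6 admitting 9. So r6c7=9.
Step 9. [r9c1∈{3}] only 3 remains possible at r9c1 ⇒ r9c1=3.
Step 10. [r6c9∈{8}] only 8 remains possible at r6c9, so r6c9=8.
Step 11. [r1c5∈{3}] r1c5's peers cover all but 3 ⇒ r1c5=3.
Step 12. [r8c1∈{2}] nothing but 2 survives at r8c1 ⇒ r8c1=2.
Step 13. [r2c2∈{7}] only 7 remains possible at r2c2 ⇒ r2c2=7.
Step 14. [r7c7∈{4}] only 4 remains possible at r7c7. So r7c7=4.
Step 15. [r3c7∈{8}] r3c7 is down to just 8, so r3c7=8.
Step 16. [r8c8∈{6}] r8c8's peers cover all but 6. So r8c8=6.
Step 17. [r9c5∈{6}] r9c5's peers cover all but 6. So r9c5=6.
Step 18. [r7c1∈{5}] only 5 remains possible at r7c1. So r7c1=5.
Step 19. [r7c2∈{1}] r7c2's peers cover all but 1. So r7c2=1.
Step 20. [r5c2∈{8}] nothing but 8 survives at r5c2. So r5c2=8.
Step 21. [r6c4∈{5}] r6c4 has the single candidate 5, so r6c4=5.
Step 22. [r6c3∈{4}] r6c3 is down to just 4, so r6c3=4.
Step 23. [r1c7∈{5}] only 5 remains possible at r1c7. So r1c7=5.
Step 24. [r1c3∈{9}] r1c3 has the single candidate 9 ⇒ r1c3=9.
Step 25. [r8c6∈{9}] r8c6 has the single candidate 9, so r8c6=9.
Step 26. [r1c8∈{2}] r1c8 has the single candidate 2, so r1c8=2.
Step 27. [r8c4∈{7}] r8c4 has the single candidate 7, so r8c4=7.
Step 28. [r4c1∈{6}] r4c1 has the single candidate 6 ⇒ r4c1=6.
Step 29. [r3c2∈{2}] r3c2 is down to just 2. So r3c2=2.
Step 30. [r6c1∈{7}] r6c1 is down to just 7. So r6c1=7.
Step 31. [r7c5∈{8}] r7c5 has the single candidate 8, so r7c5=8.
Step 32. [r5c5∈{4}] only 4 remains possible at r5c5. So r5c5=4.
Step 33. [r1c9∈{7}] r1c9 has the single candidate 7 ⇒ r1c9=7.

Answer: 8 6 9 1 3 4 5 2 7 / 1 7 5 8 9 2 6 3 4 / 4 2 3 6 5 7 8 9 1 / 6 5 1 9 7 8 2 4 3 / 9 8 2 3 4 1 7 5 6 / 7 3 4 5 2 6 9 1 8 / 5 1 6 2 8 3 4 7 9 / 2 4 8 7 1 9 3 6 5 / 3 9 7 4 6 5 1 8 2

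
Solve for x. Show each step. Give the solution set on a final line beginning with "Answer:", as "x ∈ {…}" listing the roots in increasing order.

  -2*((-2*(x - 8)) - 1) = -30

Step 1. [-2*((-2*(x - 8)) - 1) = -30] divide by the outer -2, so div: (-2*(x - 8)) - 1 = 15.
Step 2. [(-2*(x - 8)) - 1 = 15] add 1: x sits inside (… - 1) ⇒ sub: -2*(x - 8) = 16.
Step 3. [-2*(x - 8) = 16] -2 out front; divide by -2. So div: x - 8 = -8.
Step 4. [x - 8 = -8] peel the -8: add 8 from each side. So sub: x = 0.

Answer: x ∈ {0}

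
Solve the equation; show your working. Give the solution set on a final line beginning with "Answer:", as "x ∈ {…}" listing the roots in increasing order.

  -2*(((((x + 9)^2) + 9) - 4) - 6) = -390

Step 1. [-2*(((((x + 9)^2) + 9) - 4) - 6) = -390] divide by the outer -2, so div: ((((x + 9)^2) + 9) - 4) - 6 = 195.
Step 2. [((((x + 9)^2) + 9) - 4) - 6 = 195] 6 comes off first (add 6), so sub: (((x + 9)^2) + 9) - 4 = 201.
Step 3. [(((x + 9)^2) + 9) - 4 = 201] the outer -4 inverts by adding 4, so sub: ((x + 9)^2) + 9 = 205.
Step 4. [((x + 9)^2) + 9 = 205] peel the +9: subtract 9 from each side. So sub: (x + 9)^2 = 196.
Step 5. [(x + 9)^2 = 196] √ both sides: 196 ≥ 0 gives two branches, so sqrt: x + 9 = 14 or -14.
Step 6. [x + 9 = 14 or -14] 9 comes off first (subtract 9), so sub: x = 5 or -23.

Answer: x ∈ {-23, 5}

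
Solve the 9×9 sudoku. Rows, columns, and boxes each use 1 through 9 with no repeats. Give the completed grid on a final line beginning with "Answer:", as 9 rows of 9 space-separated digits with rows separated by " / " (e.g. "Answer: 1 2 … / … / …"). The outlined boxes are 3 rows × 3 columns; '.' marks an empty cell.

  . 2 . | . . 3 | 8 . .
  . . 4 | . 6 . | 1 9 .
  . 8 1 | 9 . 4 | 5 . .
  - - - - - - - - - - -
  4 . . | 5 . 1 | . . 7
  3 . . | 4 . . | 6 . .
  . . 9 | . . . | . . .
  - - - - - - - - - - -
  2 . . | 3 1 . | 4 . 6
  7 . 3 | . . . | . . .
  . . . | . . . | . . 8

Step 1. [r6c1∈{1,5,6,8}] in col 1, 8 fits only at r6c1 ⇒ r6c1=8.
Step 2. [r9c7∈{2,3,7,9}] across col 7, 7 lands solely at r9c7. So r9c7=7.
Step 3. [r7c8∈{5}] r7c8 is down to just 5 ⇒ r7c8=5.
Step 4. [r9c1∈{1,5,6,9}] col 1 places 1 nowhere but r9c1, so r9c1=1.
Step 5. [r7c6∈{7,8,9}] 7 has one home in row 7: r7c6 ⇒ r7c6=7.
Step 6. [r9c8∈{2,3}] r9c8 is the only open cell in row 9 admitting 3, so r9c8=3.
Step 7. [r2c1∈{5}] r2c1's peers cover all but 5. So r2c1=5.
Step 8. [r4c2∈{6}] r4c2 is down to just 6, so r4c2=6.
Step 9. [r4c3∈{2}] r4c3's peers cover all but 2, so r4c3=2.
Step 10. [r9c3∈{5,6}] across box 7, 6 lands solely at r9c3 ⇒ r9c3=6.
Step 11. [r9c4∈{2}] nothing but 2 survives at r9c4 ⇒ r9c4=2.
Step 12. [r1c3∈{7}] only 7 remains possible at r1c3. So r1c3=7.
Step 13. [r5c3∈{5}] only 5 remains possible at r5c3 ⇒ r5c3=5.
Step 14. [r6c9∈{1,2,3,4,5}] in row 6, 5 fits only at r6c9, so r6c9=5.
Step 15. [r6c8∈{1,2,4}] r6c8 is the only open cell in row 6 admitting 4 ⇒ r6c8=4.
Step 16. [r3c8∈{2,6,7}] col 8 places 7 nowhere but r3c8 ⇒ r3c8=7.
Step 17. [r3c5∈{2}] only 2 remains possible at r3c5, so r3c5=2.
Step 18. [r2c9∈{2,3}] 2 has one home in row 2: r2c9 ⇒ r2c9=2.
Step 19. [r2c6∈{8}] r2c6 has the single candidate 8, so r2c6=8.
Step 20. [r8c4∈{6,8}] in col 4, 8 fits only at r8c4 ⇒ r8c4=8.
Step 21. [r8c6∈{5,6,9}] 6 has one home in row 8: r8c6, so r8c6=6.
Step 22. [r9c6∈{5,9}] r9c6 is the only open cell in col 6 admitting 5 ⇒ r9c6=5.
Step 23. [r5c6∈{2,9}] col 6 places 9 nowhere but r5c6, so r5c6=9.
Step 24. [r5c8∈{1,2,8}] across row 5, 2 lands solely at r5c8 ⇒ r5c8=2.
Step 25. [r8c9∈{1,9}] across col 9, 9 lands solely at r8c9 ⇒ r8c9=9.
Step 26. [r8c5∈{4}] only 4 remains possible at r8c5, so r8c5=4.
Step 27. [r5c5∈{7,8}] across row 5, 8 lands solely at r5c5 ⇒ r5c5=8.
Step 28. [r6c5∈{3,7}] in col 5, 7 fits only at r6c5. So r6c5=7.
Step 29. [r3c1∈{6}] r3c1's peers cover all but 6, so r3c1=6.
Step 30. [r6c2∈{1}] r6c2 has the single candidate 1 ⇒ r6c2=1.
Step 31. [r9c2∈{4,9}] 4 has one home in row 9: r9c2, so r9c2=4.
Step 32. [r4c5∈{3}] only 3 remains possible at r4c5, so r4c5=3.
Step 33. [r8c7∈{2}] r8c7 is down to just 2. So r8c7=2.
Step 34. [r2c4∈{7}] nothing but 7 survives at r2c4. So r2c4=7.
Step 35. [r4c7∈{9}] r4c7 has the single candidate 9 ⇒ r4c7=9.
Step 36. [r1c1∈{9}] r1c1 is down to just 9, so r1c1=9.
Step 37. [r9c5∈{9}] nothing but 9 survives at r9c5 ⇒ r9c5=9.
Step 38. [r8c2∈{5}] only 5 remains possible at r8c2 ⇒ r8c2=5.
Step 39. [r1c4∈{1}] r1c4 has the single candidate 1 ⇒ r1c4=1.
Step 40. [r3c9∈{3}] r3c9 has the single candidate 3, so r3c9=3.
Step 41. [r6c7∈{3}] r6c7's peers cover all but 3 ⇒ r6c7=3.
Step 42. [r7c2∈{9}] only 9 remains possible at r7c2. So r7c2=9.
Step 43. [r2c2∈{3}] r2c2 has the single candidate 3, so r2c2=3.
Step 44. [r5c9∈{1}] nothing but 1 survives at r5c9, so r5c9=1.
Step 45. [r4c8∈{8}] r4c8 is down to just 8 ⇒ r4c8=8.
Step 46. [r7c3∈{8}] only 8 remains possible at r7c3. So r7c3=8.
Step 47. [r8c8∈{1}] nothing but 1 survives at r8c8 ⇒ r8c8=1.
Step 48. [r6c6∈{2}] nothing but 2 survives at r6c6 ⇒ r6c6=2.
Step 49. [r6c4∈{6}] r6c4 has the single candidate 6, so r6c4=6.
Step 50. [r1c9∈{4}] only 4 remains possible at r1c9, so r1c9=4.
Step 51. [r1c8∈{6}] r1c8's peers cover all but 6 ⇒ r1c8=6.
Step 52. [r5c2∈{7}] only 7 remains possible at r5c2. So r5c2=7.
Step 53. [r1c5∈{5}] r1c5 is down to just 5. So r1c5=5.

Answer: 9 2 7 1 5 3 8 6 4 / 5 3 4 7 6 8 1 9 2 / 6 8 1 9 2 4 5 7 3 / 4 6 2 5 3 1 9 8 7 / 3 7 5 4 8 9 6 2 1 / 8 1 9 6 7 2 3 4 5 / 2 9 8 3 1 7 4 5 6 / 7 5 3 8 4 6 2 1 9 / 1 4 6 2 9 5 7 3 8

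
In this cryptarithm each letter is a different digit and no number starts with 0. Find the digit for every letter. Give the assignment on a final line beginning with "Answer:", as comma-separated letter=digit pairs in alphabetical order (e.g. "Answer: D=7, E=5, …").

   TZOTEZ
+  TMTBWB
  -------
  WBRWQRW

Step 1. [col 1: Z + B ≡ W (mod 10)] several values work for W in column 1 (Z + B ≡ W (mod 10), carry-in 0); try W=1 ⇒ W=1.
Step 2. [col 1: Z + B ≡ W (mod 10)] column 1 (Z + B ≡ W (mod 10), carry-in 0) doesn't pin Z yet; pick Z=5 and continue, so Z=5.
Step 3. [col 1: Z + B ≡ W (mod 10)] column 1: given Z=5, W=1, carry-in 0, and digits 1,5 already taken and all letters distinct, Z+B≡W (mod 10) forces B=6 ⇒ B=6.
Step 4. [col 2: E + W ≡ R (mod 10)] R=9 is one option consistent with column 2 (E + W ≡ R (mod 10), carry-in 1) — take it, so R=9.
Step 5. [col 2: E + W ≡ R (mod 10)] column 2 reads E+W+carry(1)=R with W=1, R=9; with digits 1,5,6,9 already taken and all letters distinct, the only value for E is 7. So E=7.
Step 6. [col 3: T + B ≡ Q (mod 10)] no forcing yet in column 3 (carry-in 0); T=8 is free and consistent — try it ⇒ T=8.
Step 7. [col 3: T + B ≡ Q (mod 10)] column 3: given T=8, B=6, carry-in 0, and digits 1,5,6,7,8,9 already taken and all letters distinct, T+B≡Q (mod 10) forces Q=4. So Q=4.
Step 8. [col 4: O + T ≡ W (mod 10)] in column 4 we have O+T≡W with carry-in 1; given T=8, W=1 and digits 1,4,5,6,7,8,9 already taken and all letters distinct, that pins O to 2, so O=2.
Step 9. [col 5: Z + M ≡ R (mod 10)] column 5 reads Z+M+carry(1)=R with Z=5, R=9; with digits 1,2,4,5,6,7,8,9 already taken and all letters distinct, the only value for M is 3. So M=3.

Answer: B=6, E=7, M=3, O=2, Q=4, R=9, T=8, W=1, Z=5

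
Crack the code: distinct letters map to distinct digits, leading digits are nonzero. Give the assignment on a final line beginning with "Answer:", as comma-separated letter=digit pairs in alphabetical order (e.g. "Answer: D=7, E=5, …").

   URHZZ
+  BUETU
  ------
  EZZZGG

Step 1. [col 1: Z + U ≡ G (mod 10)] several values work for U in column 1 (Z + U ≡ G (mod 10), carry-in 0); try U=6, so U=6.
Step 2. [col 1: Z + U ≡ G (mod 10)] column 1 (Z + U ≡ G (mod 10), carry-in 0) doesn't pin Z yet; pick Z=4 and continue. So Z=4.
Step 3. [col 1: Z + U ≡ G (mod 10)] column 1 reads Z+U+carry(0)=G with Z=4, U=6; with digits 4,6 already taken and all letters distinct, the only value for G is 0 ⇒ G=0.
Step 4. [E] the sum has 6 digits but both addends have 5; that extra leading digit E is the final carry, namely 1 ⇒ E=1.
Step 5. [col 2: Z + T ≡ G (mod 10)] column 2: given Z=4, G=0, carry-in 1, and digits 0,1,4,6 already taken and all letters distinct, Z+T≡G (mod 10) forces T=5 ⇒ T=5.
Step 6. [col 3: H + E ≡ Z (mod 10)] from column 3 (E=1, Z=4, carry-in 1, digits 0,1,4,5,6 already taken and all letters distinct): H must equal 2, so H=2.
Step 7. [col 4: R + U ≡ Z (mod 10)] in column 4 we have R+U≡Z with carry-in 0; given U=6, Z=4 and digits 0,1,2,4,5,6 already taken and all letters distinct, that pins R to 8. So R=8.
Step 8. [col 5: U + B ≡ Z (mod 10)] in column 5 we have U+B≡Z with carry-in 1; given U=6, Z=4 and digits 0,1,2,4,5,6,8 already taken and all letters distinct, that pins B to 7. So B=7.

Answer: B=7, E=1, G=0, H=2, R=8, T=5, U=6, Z=4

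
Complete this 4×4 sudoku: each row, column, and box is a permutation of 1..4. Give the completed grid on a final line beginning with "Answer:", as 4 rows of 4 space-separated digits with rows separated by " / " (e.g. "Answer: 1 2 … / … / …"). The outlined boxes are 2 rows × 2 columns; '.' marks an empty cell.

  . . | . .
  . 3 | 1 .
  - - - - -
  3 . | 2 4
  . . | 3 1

Step 1. [r2c1∈{2,4}] r2c1 is the only open cell in row 2 admitting 4, so r2c1=4.
Step 2. [r1c1∈{1,2}] in col 1, 1 fits only at r1c1, so r1c1=1.
Step 3. [r1c2∈{2}] r1c2's peers cover all but 2 ⇒ r1c2=2.
Step 4. [r4c1∈{2}] r4c1's peers cover all but 2, so r4c1=2.
Step 5. [r1c4∈{3}] only 3 remains possible at r1c4, so r1c4=3.
Step 6. [r4c2∈{4}] only 4 remains possible at r4c2, so r4c2=4.
Step 7. [r3c2∈{1}] r3c2's peers cover all but 1 ⇒ r3c2=1.
Step 8. [r2c4∈{2}] only 2 remains possible at r2c4. So r2c4=2.
Step 9. [r1c3∈{4}] r1c3's peers cover all but 4, so r1c3=4.

Answer: 1 2 4 3 / 4 3 1 2 / 3 1 2 4 / 2 4 3 1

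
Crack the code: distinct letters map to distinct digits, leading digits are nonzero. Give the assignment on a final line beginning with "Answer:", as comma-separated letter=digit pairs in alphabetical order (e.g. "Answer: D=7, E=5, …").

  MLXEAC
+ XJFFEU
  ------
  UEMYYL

Step 1. [col 1: C + U ≡ L (mod 10)] no forcing yet in column 1 (carry-in 0); U=7 is free and consistent — try it ⇒ U=7.
Step 2. [col 1: C + U ≡ L (mod 10)] several values work for C in column 1 (C + U ≡ L (mod 10), carry-in 0); try C=5 ⇒ C=5.
Step 3. [col 1: C + U ≡ L (mod 10)] in column 1 we have C+U≡L with carry-in 0; given C=5, U=7 and digits 5,7 already taken and all letters distinct, that pins L to 2. So L=2.
Step 4. [col 2: A + E ≡ Y (mod 10)] Y=9 is one option consistent with column 2 (A + E ≡ Y (mod 10), carry-in 1) — take it ⇒ Y=9.
Step 5. [col 2: A + E ≡ Y (mod 10)] several values work for E in column 2 (A + E ≡ Y (mod 10), carry-in 1); try E=8. So E=8.
Step 6. [col 2: A + E ≡ Y (mod 10)] from column 2 (E=8, Y=9, carry-in 1, digits 2,5,7,8,9 already taken and all letters distinct): A must equal 0. So A=0.
Step 7. [col 3: E + F ≡ Y (mod 10)] from column 3 (E=8, Y=9, carry-in 0, digits 0,2,5,7,8,9 already taken and all letters distinct): F must equal 1, so F=1.
Step 8. [col 4: X + F ≡ M (mod 10)] column 4 reads X+F+carry(0)=M with F=1; with digits 0,1,2,5,7,8,9 already taken and all letters distinct, the only value for M is 4, so M=4.
Step 9. [col 4: X + F ≡ M (mod 10)] in column 4 we have X+F≡M with carry-in 0; given F=1, M=4 and digits 0,1,2,4,5,7,8,9 already taken and all letters distinct, that pins X to 3. So X=3.
Step 10. [col 5: L + J ≡ E (mod 10)] column 5: given L=2, E=8, carry-in 0, and digits 0,1,2,3,4,5,7,8,9 already taken and all letters distinct, L+J≡E (mod 10) forces J=6. So J=6.

Answer: A=0, C=5, E=8, F=1, J=6, L=2, M=4, U=7, X=3, Y=9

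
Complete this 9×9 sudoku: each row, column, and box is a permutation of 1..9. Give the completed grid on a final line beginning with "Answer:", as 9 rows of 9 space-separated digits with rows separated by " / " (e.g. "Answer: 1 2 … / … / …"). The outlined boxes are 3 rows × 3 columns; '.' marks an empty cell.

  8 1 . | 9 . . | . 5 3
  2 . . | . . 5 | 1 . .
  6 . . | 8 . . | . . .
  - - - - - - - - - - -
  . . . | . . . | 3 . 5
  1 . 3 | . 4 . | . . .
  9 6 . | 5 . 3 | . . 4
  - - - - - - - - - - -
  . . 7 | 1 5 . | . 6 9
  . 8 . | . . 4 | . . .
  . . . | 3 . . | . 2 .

Step 1. [r1c3∈{4}] nothing but 4 survives at r1c3, so r1c3=4.
Step 2. [r4c1∈{4,7}] 7 has one home in col 1: r4c1. So r4c1=7.
Step 3. [r2c3∈{9}] nothing but 9 survives at r2c3. So r2c3=9.
Step 4. [r8c5∈{2,6,7,9}] across row 8, 9 lands solely at r8c5 ⇒ r8c5=9.
Step 5. [r4c2∈{2,4}] across row 4, 4 lands solely at r4c2, so r4c2=4.
Step 6. [r2c4∈{4,6,7}] 4 has one home in col 4: r2c4, so r2c4=4.
Step 7. [r3c8∈{4,7,9}] across col 8, 4 lands solely at r3c8, so r3c8=4.
Step 8. [r5c2∈{2,5}] 5 has one home in row 5: r5c2 ⇒ r5c2=5.
Step 9. [r8c8∈{1,3,7}] col 8 places 3 nowhere but r8c8 ⇒ r8c8=3.
Step 10. [r8c1∈{5}] r8c1 is down to just 5. So r8c1=5.
Step 11. [r8c7∈{7}] r8c7's peers cover all but 7, so r8c7=7.
Step 12. [r5c4∈{2,6,7}] 7 has one home in col 4: r5c4 ⇒ r5c4=7.
Step 13. [r7c2∈{2,3}] 2 has one home in col 2: r7c2, so r7c2=2.
Step 14. [r7c6∈{8}] nothing but 8 survives at r7c6, so r7c6=8.
Step 15. [r6c8∈{1,7,8}] 7 has one home in row 6: r6c8, so r6c8=7.
Step 16. [r6c5∈{1,2,8}] 1 has one home in row 6: r6c5. So r6c5=1.
Step 17. [r4c5∈{2,6,8}] col 5 places 8 nowhere but r4c5, so r4c5=8.
Step 18. [r4c3∈{2}] r4c3's peers cover all but 2 ⇒ r4c3=2.
Step 19. [r5c6∈{2,6,9}] in box 5, 2 fits only at r5c6, so r5c6=2.
Step 20. [r3c9∈{2,7}] r3c9 is the only open cell in col 9 admitting 2, so r3c9=2.
Step 21. [r1c7∈{6}] r1c7 is down to just 6 ⇒ r1c7=6.
Step 22. [r1c6∈{7}] r1c6 is down to just 7 ⇒ r1c6=7.
Step 23. [r9c6∈{6}] r9c6 has the single candidate 6. So r9c6=6.
Step 24. [r3c5∈{3}] r3c5 has the single candidate 3 ⇒ r3c5=3.
Step 25. [r7c7∈{4}] r7c7's peers cover all but 4, so r7c7=4.
Step 26. [r2c8∈{8}] r2c8's peers cover all but 8, so r2c8=8.
Step 27. [r9c3∈{1}] r9c3's peers cover all but 1 ⇒ r9c3=1.
Step 28. [r9c9∈{8}] r9c9's peers cover all but 8 ⇒ r9c9=8.
Step 29. [r5c7∈{8,9}] across row 5, 8 lands solely at r5c7, so r5c7=8.
Step 30. [r2c9∈{7}] r2c9 is down to just 7, so r2c9=7.
Step 31. [r5c8∈{9}] r5c8's peers cover all but 9. So r5c8=9.
Step 32. [r3c3∈{5}] nothing but 5 survives at r3c3. So r3c3=5.
Step 33. [r6c3∈{8}] nothing but 8 survives at r6c3, so r6c3=8.
Step 34. [r2c5∈{6}] r2c5 has the single candidate 6, so r2c5=6.
Step 35. [r5c9∈{6}] only 6 remains possible at r5c9. So r5c9=6.
Step 36. [r9c1∈{4}] only 4 remains possible at r9c1, so r9c1=4.
Step 37. [r4c4∈{6}] only 6 remains possible at r4c4. So r4c4=6.
Step 38. [r8c3∈{6}] only 6 remains possible at r8c3 ⇒ r8c3=6.
Step 39. [r4c8∈{1}] r4c8's peers cover all but 1. So r4c8=1.
Step 40. [r1c5∈{2}] r1c5's peers cover all but 2 ⇒ r1c5=2.
Step 41. [r7c1∈{3}] only 3 remains possible at r7c1 ⇒ r7c1=3.
Step 42. [r9c2∈{9}] r9c2's peers cover all but 9. So r9c2=9.
Step 43. [r3c2∈{7}] only 7 remains possible at r3c2, so r3c2=7.
Step 44. [r9c5∈{7}] r9c5 is down to just 7, so r9c5=7.
Step 45. [r8c4∈{2}] r8c4 has the single candidate 2 ⇒ r8c4=2.
Step 46. [r6c7∈{2}] r6c7's peers cover all but 2, so r6c7=2.
Step 47. [r4c6∈{9}] r4c6 is down to just 9. So r4c6=9.
Step 48. [r3c6∈{1}] only 1 remains possible at r3c6 ⇒ r3c6=1.
Step 49. [r2c2∈{3}] r2c2's peers cover all but 3 ⇒ r2c2=3.
Step 50. [r9c7∈{5}] r9c7's peers cover all but 5, so r9c7=5.
Step 51. [r3c7∈{9}] only 9 remains possible at r3c7, so r3c7=9.
Step 52. [r8c9∈{1}] only 1 remains possible at r8c9 ⇒ r8c9=1.

Answer: 8 1 4 9 2 7 6 5 3 / 2 3 9 4 6 5 1 8 7 / 6 7 5 8 3 1 9 4 2 / 7 4 2 6 8 9 3 1 5 / 1 5 3 7 4 2 8 9 6 / 9 6 8 5 1 3 2 7 4 / 3 2 7 1 5 8 4 6 9 / 5 8 6 2 9 4 7 3 1 / 4 9 1 3 7 6 5 2 8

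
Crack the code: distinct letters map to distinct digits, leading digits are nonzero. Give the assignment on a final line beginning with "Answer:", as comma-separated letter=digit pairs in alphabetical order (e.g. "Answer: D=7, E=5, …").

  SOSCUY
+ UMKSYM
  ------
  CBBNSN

Step 1. [col 1: Y + M ≡ N (mod 10)] column 1 (Y + M ≡ N (mod 10), carry-in 0) doesn't pin Y yet; pick Y=4 and continue, so Y=4.
Step 2. [col 1: Y + M ≡ N (mod 10)] column 1 (Y + M ≡ N (mod 10), carry-in 0) doesn't pin N yet; pick N=5 and continue, so N=5.
Step 3. [col 1: Y + M ≡ N (mod 10)] column 1 reads Y+M+carry(0)=N with Y=4, N=5; with digits 4,5 already taken and all letters distinct, the only value for M is 1 ⇒ M=1.
Step 4. [col 2: U + Y ≡ S (mod 10)] column 2 (U + Y ≡ S (mod 10), carry-in 0) doesn't pin S yet; pick S=6 and continue. So S=6.
Step 5. [col 2: U + Y ≡ S (mod 10)] column 2 reads U+Y+carry(0)=S with Y=4, S=6; with digits 1,4,5,6 already taken and all letters distinct, the only value for U is 2, so U=2.
Step 6. [col 3: C + S ≡ N (mod 10)] from column 3 (S=6, N=5, carry-in 0, digits 1,2,4,5,6 already taken and all letters distinct): C must equal 9. So C=9.
Step 7. [col 4: S + K ≡ B (mod 10)] column 4 (S + K ≡ B (mod 10), carry-in 1) doesn't pin B yet; pick B=0 and continue ⇒ B=0.
Step 8. [col 4: S + K ≡ B (mod 10)] column 4 reads S+K+carry(1)=B with S=6, B=0; with digits 0,1,2,4,5,6,9 already taken and all letters distinct, the only value for K is 3. So K=3.
Step 9. [col 5: O + M ≡ B (mod 10)] column 5 reads O+M+carry(1)=B with M=1, B=0; with digits 0,1,2,3,4,5,6,9 already taken and all letters distinct, the only value for O is 8. So O=8.

Answer: B=0, C=9, K=3, M=1, N=5, O=8, S=6, U=2, Y=4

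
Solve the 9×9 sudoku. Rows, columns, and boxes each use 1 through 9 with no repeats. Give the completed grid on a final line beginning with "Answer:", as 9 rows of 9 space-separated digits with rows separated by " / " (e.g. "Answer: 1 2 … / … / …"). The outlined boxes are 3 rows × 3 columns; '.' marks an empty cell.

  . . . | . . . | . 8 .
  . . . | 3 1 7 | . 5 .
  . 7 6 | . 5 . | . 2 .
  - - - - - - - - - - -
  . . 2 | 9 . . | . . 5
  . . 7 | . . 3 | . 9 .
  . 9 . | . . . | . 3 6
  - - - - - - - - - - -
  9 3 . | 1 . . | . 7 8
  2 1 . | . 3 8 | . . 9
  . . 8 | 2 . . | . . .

Step 1. [r2c9∈{4}] r2c9 is down to just 4 ⇒ r2c9=4.
Step 2. [r1c3∈{1,3,4,5,9}] across col 3, 3 lands solely at r1c3. So r1c3=3.
Step 3. [r6c3∈{1,4,5}] col 3 places 1 nowhere but r6c3 ⇒ r6c3=1.
Step 4. [r8c4∈{4,5,6,7}] across row 8, 7 lands solely at r8c4 ⇒ r8c4=7.
Step 5. [r7c7∈{2,4,5,6}] across row 7, 2 lands solely at r7c7 ⇒ r7c7=2.
Step 6. [r2c1∈{8}] r2c1 is down to just 8, so r2c1=8.
Step 7. [r2c7∈{6,9}] r2c7 is the only open cell in row 2 admitting 6, so r2c7=6.
Step 8. [r4c6∈{1,4,6}] 1 has one home in col 6: r4c6 ⇒ r4c6=1.
Step 9. [r4c8∈{4}] r4c8 is down to just 4, so r4c8=4.
Step 10. [r9c8∈{1,6}] across col 8, 1 lands solely at r9c8 ⇒ r9c8=1.
Step 11. [r9c1∈{4,5,6,7}] row 9 places 7 nowhere but r9c1, so r9c1=7.
Step 12. [r9c2∈{4,5,6}] 6 has one home in box 7: r9c2, so r9c2=6.
Step 13. [r4c2∈{8}] nothing but 8 survives at r4c2 ⇒ r4c2=8.
Step 14. [r4c7∈{7}] r4c7 is down to just 7 ⇒ r4c7=7.
Step 15. [r4c5∈{6}] only 6 remains possible at r4c5. So r4c5=6.
Step 16. [r7c5∈{4}] r7c5's peers cover all but 4 ⇒ r7c5=4.
Step 17. [r6c7∈{8}] r6c7's peers cover all but 8, so r6c7=8.
Step 18. [r5c7∈{1}] r5c7 has the single candidate 1 ⇒ r5c7=1.
Step 19. [r1c7∈{9}] nothing but 9 survives at r1c7. So r1c7=9.
Step 20. [r1c5∈{2}] only 2 remains possible at r1c5 ⇒ r1c5=2.
Step 21. [r9c7∈{3,4,5}] in row 9, 4 fits only at r9c7, so r9c7=4.
Step 22. [r9c6∈{5,9}] 5 has one home in row 9: r9c6, so r9c6=5.
Step 23. [r3c4∈{4,8}] 8 has one home in row 3: r3c4. So r3c4=8.
Step 24. [r5c1∈{4,5,6}] r5c1 is the only open cell in row 5 admitting 6. So r5c1=6.
Step 25. [r1c4∈{4,6}] col 4 places 6 nowhere but r1c4 ⇒ r1c4=6.
Step 26. [r1c6∈{4}] nothing but 4 survives at r1c6. So r1c6=4.
Step 27. [r5c2∈{4,5}] 4 has one home in col 2: r5c2, so r5c2=4.
Step 28. [r6c1∈{5}] r6c1 is down to just 5 ⇒ r6c1=5.
Step 29. [r1c1∈{1}] nothing but 1 survives at r1c1 ⇒ r1c1=1.
Step 30. [r8c3∈{4,5}] across row 8, 4 lands solely at r8c3 ⇒ r8c3=4.
Step 31. [r3c9∈{1,3}] across row 3, 1 lands solely at r3c9, so r3c9=1.
Step 32. [r3c1∈{4}] r3c1's peers cover all but 4, so r3c1=4.
Step 33. [r9c5∈{9}] only 9 remains possible at r9c5. So r9c5=9.
Step 34. [r5c5∈{8}] nothing but 8 survives at r5c5, so r5c5=8.
Step 35. [r5c9∈{2}] r5c9 is down to just 2, so r5c9=2.
Step 36. [r3c7∈{3}] r3c7 is down to just 3 ⇒ r3c7=3.
Step 37. [r1c2∈{5}] r1c2 is down to just 5. So r1c2=5.
Step 38. [r5c4∈{5}] only 5 remains possible at r5c4, so r5c4=5.
Step 39. [r7c6∈{6}] only 6 remains possible at r7c6, so r7c6=6.
Step 40. [r8c8∈{6}] r8c8 has the single candidate 6 ⇒ r8c8=6.
Step 41. [r2c2∈{2}] r2c2 is down to just 2 ⇒ r2c2=2.
Step 42. [r7c3∈{5}] r7c3 has the single candidate 5 ⇒ r7c3=5.
Step 43. [r1c9∈{7}] r1c9's peers cover all but 7. So r1c9=7.
Step 44. [r6c6∈{2}] only 2 remains possible at r6c6. So r6c6=2.
Step 45. [r6c5∈{7}] nothing but 7 survives at r6c5, so r6c5=7.
Step 46. [r9c9∈{3}] r9c9 is down to just 3, so r9c9=3.
Step 47. [r3c6∈{9}] nothing but 9 survives at r3c6, so r3c6=9.
Step 48. [r2c3∈{9}] r2c3 has the single candidate 9, so r2c3=9.
Step 49. [r6c4∈{4}] r6c4 has the single candidate 4, so r6c4=4.
Step 50. [r8c7∈{5}] nothing but 5 survives at r8c7 ⇒ r8c7=5.
Step 51. [r4c1∈{3}] nothing but 3 survives at r4c1 ⇒ r4c1=3.

Answer: 1 5 3 6 2 4 9 8 7 / 8 2 9 3 1 7 6 5 4 / 4 7 6 8 5 9 3 2 1 / 3 8 2 9 6 1 7 4 5 / 6 4 7 5 8 3 1 9 2 / 5 9 1 4 7 2 8 3 6 / 9 3 5 1 4 6 2 7 8 / 2 1 4 7 3 8 5 6 9 / 7 6 8 2 9 5 4 1 3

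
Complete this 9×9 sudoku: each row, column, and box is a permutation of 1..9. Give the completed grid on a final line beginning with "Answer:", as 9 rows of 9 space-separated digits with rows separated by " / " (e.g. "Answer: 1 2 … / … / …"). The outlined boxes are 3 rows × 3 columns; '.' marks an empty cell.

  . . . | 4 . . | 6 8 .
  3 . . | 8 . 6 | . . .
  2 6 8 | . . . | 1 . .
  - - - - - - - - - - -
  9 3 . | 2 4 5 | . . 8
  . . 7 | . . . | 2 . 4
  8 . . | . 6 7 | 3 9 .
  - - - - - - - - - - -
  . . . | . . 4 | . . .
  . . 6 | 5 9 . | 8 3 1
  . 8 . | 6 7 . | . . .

Step 1. [r4c3∈{1}] r4c3's peers cover all but 1 ⇒ r4c3=1.
Step 2. [r6c9∈{5}] r6c9 has the single candidate 5, so r6c9=5.
Step 3. [r3c8∈{4,5,7}] in row 3, 4 fits only at r3c8 ⇒ r3c8=4.
Step 4. [r5c6∈{1,3,8,9}] col 6 places 8 nowhere but r5c6, so r5c6=8.
Step 5. [r7c9∈{2,6,7,9}] col 9 places 6 nowhere but r7c9 ⇒ r7c9=6.
Step 6. [r9c7∈{4,5,9}] across col 7, 4 lands solely at r9c7, so r9c7=4.
Step 7. [r8c6∈{2}] r8c6's peers cover all but 2 ⇒ r8c6=2.
Step 8. [r5c2∈{5}] only 5 remains possible at r5c2 ⇒ r5c2=5.
Step 9. [r3c4∈{3,7,9}] across col 4, 7 lands solely at r3c4 ⇒ r3c4=7.
Step 10. [r6c4∈{1}] r6c4 has the single candidate 1. So r6c4=1.
Step 11. [r5c5∈{3}] nothing but 3 survives at r5c5, so r5c5=3.
Step 12. [r4c7∈{7}] r4c7's peers cover all but 7 ⇒ r4c7=7.
Step 13. [r7c8∈{2,5,7}] across box 9, 7 lands solely at r7c8. So r7c8=7.
Step 14. [r7c4∈{3}] r7c4 is down to just 3. So r7c4=3.
Step 15. [r9c6∈{1}] only 1 remains possible at r9c6, so r9c6=1.
Step 16. [r9c1∈{5}] r9c1's peers cover all but 5, so r9c1=5.
Step 17. [r2c8∈{2,5}] r2c8 is the only open cell in col 8 admitting 5. So r2c8=5.
Step 18. [r2c7∈{9}] nothing but 9 survives at r2c7. So r2c7=9.
Step 19. [r7c1∈{1}] r7c1 is down to just 1, so r7c1=1.
Step 20. [r1c1∈{7}] nothing but 7 survives at r1c1, so r1c1=7.
Step 21. [r9c8∈{2}] r9c8's peers cover all but 2. So r9c8=2.
Step 22. [r3c9∈{3}] nothing but 3 survives at r3c9. So r3c9=3.
Step 23. [r2c3∈{4}] r2c3 is down to just 4 ⇒ r2c3=4.
Step 24. [r2c2∈{1}] r2c2's peers cover all but 1. So r2c2=1.
Step 25. [r1c2∈{9}] r1c2 has the single candidate 9. So r1c2=9.
Step 26. [r7c2∈{2}] nothing but 2 survives at r7c2, so r7c2=2.
Step 27. [r1c5∈{1,2,5}] across row 1, 1 lands solely at r1c5. So r1c5=1.
Step 28. [r5c1∈{6}] r5c1 is down to just 6 ⇒ r5c1=6.
Step 29. [r1c9∈{2}] nothing but 2 survives at r1c9 ⇒ r1c9=2.
Step 30. [r6c2∈{4}] r6c2's peers cover all but 4. So r6c2=4.
Step 31. [r9c3∈{3,9}] row 9 places 3 nowhere but r9c3 ⇒ r9c3=3.
Step 32. [r3c5∈{5}] r3c5 has the single candidate 5. So r3c5=5.
Step 33. [r7c5∈{8}] only 8 remains possible at r7c5 ⇒ r7c5=8.
Step 34. [r7c3∈{9}] r7c3's peers cover all but 9, so r7c3=9.
Step 35. [r6c3∈{2}] r6c3's peers cover all but 2. So r6c3=2.
Step 36. [r3c6∈{9}] r3c6 has the single candidate 9 ⇒ r3c6=9.
Step 37. [r7c7∈{5}] only 5 remains possible at r7c7, so r7c7=5.
Step 38. [r2c5∈{2}] r2c5 has the single candidate 2 ⇒ r2c5=2.
Step 39. [r4c8∈{6}] only 6 remains possible at r4c8, so r4c8=6.
Step 40. [r9c9∈{9}] nothing but 9 survives at r9c9, so r9c9=9.
Step 41. [r8c1∈{4}] r8c1 is down to just 4 ⇒ r8c1=4.
Step 42. [r8c2∈{7}] r8c2 is down to just 7, so r8c2=7.
Step 43. [r1c6∈{3}] nothing but 3 survives at r1c6 ⇒ r1c6=3.
Step 44. [r2c9∈{7}] only 7 remains possible at r2c9 ⇒ r2c9=7.
Step 45. [r5c4∈{9}] nothing but 9 survives at r5c4. So r5c4=9.
Step 46. [r5c8∈{1}] r5c8's peers cover all but 1. So r5c8=1.
Step 47. [r1c3∈{5}] nothing but 5 survives at r1c3 ⇒ r1c3=5.

Answer: 7 9 5 4 1 3 6 8 2 / 3 1 4 8 2 6 9 5 7 / 2 6 8 7 5 9 1 4 3 / 9 3 1 2 4 5 7 6 8 / 6 5 7 9 3 8 2 1 4 / 8 4 2 1 6 7 3 9 5 / 1 2 9 3 8 4 5 7 6 / 4 7 6 5 9 2 8 3 1 / 5 8 3 6 7 1 4 2 9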